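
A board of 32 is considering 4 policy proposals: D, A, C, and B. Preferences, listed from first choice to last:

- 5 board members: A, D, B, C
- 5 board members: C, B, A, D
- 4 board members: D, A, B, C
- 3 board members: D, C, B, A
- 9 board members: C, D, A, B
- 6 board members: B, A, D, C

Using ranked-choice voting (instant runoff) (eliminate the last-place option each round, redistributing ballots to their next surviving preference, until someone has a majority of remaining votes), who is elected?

Round 1: D 7, A 5, C 14, B 6. Eliminate A.
Round 2: D 12, C 14, B 6. Eliminate B.
Round 3: D 18, C 14. D has a majority.

D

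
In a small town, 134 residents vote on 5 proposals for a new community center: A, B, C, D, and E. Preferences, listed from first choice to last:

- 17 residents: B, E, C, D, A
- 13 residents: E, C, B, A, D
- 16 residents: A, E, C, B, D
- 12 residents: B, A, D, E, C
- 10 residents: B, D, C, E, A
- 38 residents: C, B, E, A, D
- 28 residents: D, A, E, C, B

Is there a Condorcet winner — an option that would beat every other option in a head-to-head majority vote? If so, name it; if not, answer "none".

none

Checking pairwise contests:
B beats A 90–44.
C beats B 95–39.
E beats C 86–48.
A beats D 79–55.
B beats E 77–57.
Every option loses at least one head-to-head, so there is no Condorcet winner.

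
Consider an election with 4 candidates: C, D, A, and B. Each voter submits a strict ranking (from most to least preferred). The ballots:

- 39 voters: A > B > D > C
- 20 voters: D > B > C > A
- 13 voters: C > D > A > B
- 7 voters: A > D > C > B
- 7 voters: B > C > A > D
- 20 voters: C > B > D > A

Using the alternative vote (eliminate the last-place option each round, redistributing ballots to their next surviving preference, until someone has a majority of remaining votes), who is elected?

C

Round 1: C 33, D 20, A 46, B 7. Eliminate B.
Round 2: C 40, D 20, A 46. Eliminate D.
Round 3: C 60, A 46. C has a majority.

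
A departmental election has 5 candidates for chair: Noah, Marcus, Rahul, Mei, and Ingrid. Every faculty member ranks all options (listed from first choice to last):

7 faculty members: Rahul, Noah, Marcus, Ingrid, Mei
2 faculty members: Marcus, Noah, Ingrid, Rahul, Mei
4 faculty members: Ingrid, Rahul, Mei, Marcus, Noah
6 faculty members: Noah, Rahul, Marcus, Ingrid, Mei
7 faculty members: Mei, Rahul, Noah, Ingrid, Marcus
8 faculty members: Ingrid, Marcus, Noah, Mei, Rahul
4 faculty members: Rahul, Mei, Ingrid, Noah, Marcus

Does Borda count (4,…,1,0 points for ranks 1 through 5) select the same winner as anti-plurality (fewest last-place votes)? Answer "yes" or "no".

no

Borda — scores: Noah 85, Marcus 62, Rahul 97, Mei 56, Ingrid 80. Winner: Rahul.
Anti-plurality — last-place votes: Noah 4, Marcus 11, Rahul 8, Mei 15, Ingrid 0. Winner: Ingrid.
The two methods disagree.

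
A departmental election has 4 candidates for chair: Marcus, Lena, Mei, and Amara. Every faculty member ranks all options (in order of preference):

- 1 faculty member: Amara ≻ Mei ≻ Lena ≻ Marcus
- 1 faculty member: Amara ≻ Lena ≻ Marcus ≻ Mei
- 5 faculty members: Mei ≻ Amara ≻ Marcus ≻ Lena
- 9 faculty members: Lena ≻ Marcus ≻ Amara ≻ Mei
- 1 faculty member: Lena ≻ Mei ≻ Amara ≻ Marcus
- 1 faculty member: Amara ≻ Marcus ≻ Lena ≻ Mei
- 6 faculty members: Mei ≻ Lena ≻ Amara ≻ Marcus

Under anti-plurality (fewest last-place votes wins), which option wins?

Last-place votes: Marcus 8, Lena 5, Mei 11, Amara 0.
Amara is ranked last by the fewest voters, so Amara wins.

Amara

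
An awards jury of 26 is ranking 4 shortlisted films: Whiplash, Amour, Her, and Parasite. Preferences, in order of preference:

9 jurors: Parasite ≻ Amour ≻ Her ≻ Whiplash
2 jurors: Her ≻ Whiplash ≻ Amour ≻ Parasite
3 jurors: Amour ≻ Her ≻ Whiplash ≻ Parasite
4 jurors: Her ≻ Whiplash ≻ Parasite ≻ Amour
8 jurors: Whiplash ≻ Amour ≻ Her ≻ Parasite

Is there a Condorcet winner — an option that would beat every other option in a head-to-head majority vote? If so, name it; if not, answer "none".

Checking pairwise contests:
Her beats Whiplash 18–8.
Whiplash beats Amour 14–12.
Amour beats Her 20–6.
Whiplash beats Parasite 17–9.
Every option loses at least one head-to-head, so there is no Condorcet winner.

none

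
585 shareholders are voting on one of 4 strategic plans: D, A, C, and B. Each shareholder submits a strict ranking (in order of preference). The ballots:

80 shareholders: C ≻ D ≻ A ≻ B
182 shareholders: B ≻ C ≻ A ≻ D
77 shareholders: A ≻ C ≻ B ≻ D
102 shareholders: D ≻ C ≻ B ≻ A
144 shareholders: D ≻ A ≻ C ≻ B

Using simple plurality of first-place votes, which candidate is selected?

D

First-place votes: D 246, A 77, C 80, B 182.
D has the most first-place votes.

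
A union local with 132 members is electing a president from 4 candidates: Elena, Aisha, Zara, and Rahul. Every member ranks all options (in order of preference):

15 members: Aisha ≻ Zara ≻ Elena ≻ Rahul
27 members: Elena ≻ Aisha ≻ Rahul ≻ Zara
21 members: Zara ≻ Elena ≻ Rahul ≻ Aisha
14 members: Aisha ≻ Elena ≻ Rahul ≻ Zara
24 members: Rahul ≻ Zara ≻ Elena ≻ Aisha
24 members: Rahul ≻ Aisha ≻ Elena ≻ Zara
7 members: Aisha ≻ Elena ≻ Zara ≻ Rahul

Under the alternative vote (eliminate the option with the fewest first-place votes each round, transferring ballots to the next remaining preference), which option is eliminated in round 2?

Aisha

Round 1: Elena 27, Aisha 36, Zara 21, Rahul 48. Eliminate Zara.
Round 2: Elena 48, Aisha 36, Rahul 48. Eliminate Aisha.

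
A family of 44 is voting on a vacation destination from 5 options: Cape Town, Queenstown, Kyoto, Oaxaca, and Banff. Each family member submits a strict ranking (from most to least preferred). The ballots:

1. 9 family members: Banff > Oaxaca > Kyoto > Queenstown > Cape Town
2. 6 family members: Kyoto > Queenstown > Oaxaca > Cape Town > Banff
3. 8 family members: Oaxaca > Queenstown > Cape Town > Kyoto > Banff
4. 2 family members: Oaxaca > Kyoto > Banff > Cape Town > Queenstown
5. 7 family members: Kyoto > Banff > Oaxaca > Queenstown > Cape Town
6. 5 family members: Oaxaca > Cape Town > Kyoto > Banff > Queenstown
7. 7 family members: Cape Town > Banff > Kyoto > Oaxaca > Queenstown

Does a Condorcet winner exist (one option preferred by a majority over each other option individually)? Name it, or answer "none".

Checking pairwise contests:
Queenstown beats Cape Town 30–14.
Kyoto beats Queenstown 36–8.
Oaxaca beats Kyoto 24–20.
Banff beats Oaxaca 23–21.
Cape Town beats Banff 26–18.
Every option loses at least one head-to-head, so there is no Condorcet winner.

none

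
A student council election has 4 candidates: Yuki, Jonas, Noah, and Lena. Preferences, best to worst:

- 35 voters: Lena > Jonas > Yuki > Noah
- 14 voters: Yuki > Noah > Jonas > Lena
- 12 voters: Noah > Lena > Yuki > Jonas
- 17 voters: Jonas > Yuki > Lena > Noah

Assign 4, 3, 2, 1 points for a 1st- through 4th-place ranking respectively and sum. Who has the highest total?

Yuki: 35·2 + 14·4 + 12·2 + 17·3 = 201
Jonas: 35·3 + 14·2 + 12·1 + 17·4 = 213
Noah: 35·1 + 14·3 + 12·4 + 17·1 = 142
Lena: 35·4 + 14·1 + 12·3 + 17·2 = 224
Lena has the highest Borda score (224).

Lena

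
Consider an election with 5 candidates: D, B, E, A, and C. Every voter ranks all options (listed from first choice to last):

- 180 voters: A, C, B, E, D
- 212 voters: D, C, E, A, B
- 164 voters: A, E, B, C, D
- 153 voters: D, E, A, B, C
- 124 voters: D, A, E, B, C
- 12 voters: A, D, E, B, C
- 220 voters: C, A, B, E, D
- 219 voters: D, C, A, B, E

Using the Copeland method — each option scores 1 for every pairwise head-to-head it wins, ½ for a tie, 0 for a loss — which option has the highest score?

D: beats B, E, A, and C → score 4.
B: loses to D, E, A, and C → score 0.
E: beats B; loses to D, A, and C → score 1.
A: beats B and E; loses to D and C → score 2.
C: beats B, E, and A; loses to D → score 3.
D has the best pairwise record.

D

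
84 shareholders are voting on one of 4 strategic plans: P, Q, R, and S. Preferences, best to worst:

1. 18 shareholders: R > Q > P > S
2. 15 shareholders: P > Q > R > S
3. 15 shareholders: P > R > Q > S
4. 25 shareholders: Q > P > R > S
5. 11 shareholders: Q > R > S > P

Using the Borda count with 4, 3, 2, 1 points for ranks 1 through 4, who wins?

P: 18·2 + 15·4 + 15·4 + 25·3 + 11·1 = 242
Q: 18·3 + 15·3 + 15·2 + 25·4 + 11·4 = 273
R: 18·4 + 15·2 + 15·3 + 25·2 + 11·3 = 230
S: 18·1 + 15·1 + 15·1 + 25·1 + 11·2 = 95
Q has the highest Borda score (273).

Q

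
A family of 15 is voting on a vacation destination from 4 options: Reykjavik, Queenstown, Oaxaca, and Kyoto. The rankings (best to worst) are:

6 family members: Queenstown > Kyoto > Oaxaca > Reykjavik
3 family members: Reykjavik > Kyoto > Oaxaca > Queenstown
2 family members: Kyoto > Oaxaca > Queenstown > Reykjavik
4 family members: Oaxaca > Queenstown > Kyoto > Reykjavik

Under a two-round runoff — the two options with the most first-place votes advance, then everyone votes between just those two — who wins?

Oaxaca

Round 1 first-place votes: Reykjavik 3, Queenstown 6, Oaxaca 4, Kyoto 2.
Queenstown and Oaxaca advance.
Runoff: Queenstown is preferred to Oaxaca by 6 voters; Oaxaca by 9.
Oaxaca wins the runoff.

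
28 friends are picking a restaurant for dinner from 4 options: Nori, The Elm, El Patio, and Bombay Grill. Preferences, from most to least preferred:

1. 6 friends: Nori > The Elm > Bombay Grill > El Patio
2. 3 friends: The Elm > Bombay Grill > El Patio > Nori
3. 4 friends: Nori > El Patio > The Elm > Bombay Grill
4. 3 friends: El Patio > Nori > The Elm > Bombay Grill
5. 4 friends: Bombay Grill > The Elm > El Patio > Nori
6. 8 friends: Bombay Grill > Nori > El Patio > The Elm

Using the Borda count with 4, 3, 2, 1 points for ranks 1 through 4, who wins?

Nori

Nori: 6·4 + 3·1 + 4·4 + 3·3 + 4·1 + 8·3 = 80
The Elm: 6·3 + 3·4 + 4·2 + 3·2 + 4·3 + 8·1 = 64
El Patio: 6·1 + 3·2 + 4·3 + 3·4 + 4·2 + 8·2 = 60
Bombay Grill: 6·2 + 3·3 + 4·1 + 3·1 + 4·4 + 8·4 = 76
Nori has the highest Borda score (80).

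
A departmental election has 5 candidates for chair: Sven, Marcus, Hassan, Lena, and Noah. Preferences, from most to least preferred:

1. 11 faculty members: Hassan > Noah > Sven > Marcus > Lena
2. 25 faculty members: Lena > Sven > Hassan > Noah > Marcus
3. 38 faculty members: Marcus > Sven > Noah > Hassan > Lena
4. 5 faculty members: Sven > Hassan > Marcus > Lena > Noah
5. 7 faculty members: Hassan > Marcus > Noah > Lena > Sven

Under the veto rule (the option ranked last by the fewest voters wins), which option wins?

Last-place votes: Sven 7, Marcus 25, Hassan 0, Lena 49, Noah 5.
Hassan is ranked last by the fewest voters, so Hassan wins.

Hassan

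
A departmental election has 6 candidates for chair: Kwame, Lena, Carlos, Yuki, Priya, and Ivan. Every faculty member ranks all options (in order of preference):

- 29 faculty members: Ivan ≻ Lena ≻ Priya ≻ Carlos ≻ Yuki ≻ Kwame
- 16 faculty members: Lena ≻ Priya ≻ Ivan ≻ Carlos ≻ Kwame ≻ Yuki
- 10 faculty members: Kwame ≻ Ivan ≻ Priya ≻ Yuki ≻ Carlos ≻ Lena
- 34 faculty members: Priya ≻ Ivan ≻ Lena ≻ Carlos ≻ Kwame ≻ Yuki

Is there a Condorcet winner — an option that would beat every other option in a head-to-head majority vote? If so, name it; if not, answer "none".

Checking pairwise contests:
Lena beats Kwame 79–10.
Ivan beats Lena 73–16.
Lena beats Carlos 79–10.
Kwame beats Yuki 60–29.
Lena beats Priya 45–44.
Priya beats Ivan 50–39.
Every option loses at least one head-to-head, so there is no Condorcet winner.

none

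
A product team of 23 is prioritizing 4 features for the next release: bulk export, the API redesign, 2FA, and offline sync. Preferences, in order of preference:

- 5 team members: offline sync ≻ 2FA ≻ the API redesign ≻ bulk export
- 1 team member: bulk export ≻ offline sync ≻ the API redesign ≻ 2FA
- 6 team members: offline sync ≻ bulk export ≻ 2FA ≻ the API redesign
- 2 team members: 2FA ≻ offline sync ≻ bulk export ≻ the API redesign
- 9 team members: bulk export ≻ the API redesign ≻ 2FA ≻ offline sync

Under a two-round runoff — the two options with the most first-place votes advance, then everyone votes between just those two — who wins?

offline sync

Round 1 first-place votes: bulk export 10, the API redesign 0, 2FA 2, offline sync 11.
offline sync and bulk export advance.
Runoff: offline sync is preferred to bulk export by 13 voters; bulk export by 10.
offline sync wins the runoff.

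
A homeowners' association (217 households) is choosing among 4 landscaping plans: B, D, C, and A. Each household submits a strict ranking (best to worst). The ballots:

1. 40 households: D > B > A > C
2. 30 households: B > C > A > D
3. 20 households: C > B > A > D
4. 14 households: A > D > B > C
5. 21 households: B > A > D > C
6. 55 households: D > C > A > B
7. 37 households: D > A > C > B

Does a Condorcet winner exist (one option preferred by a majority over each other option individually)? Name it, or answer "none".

D vs B: 146–71 for D.
D vs C: 167–50 for D.
D vs A: 132–85 for D.
D beats every other option head-to-head.

D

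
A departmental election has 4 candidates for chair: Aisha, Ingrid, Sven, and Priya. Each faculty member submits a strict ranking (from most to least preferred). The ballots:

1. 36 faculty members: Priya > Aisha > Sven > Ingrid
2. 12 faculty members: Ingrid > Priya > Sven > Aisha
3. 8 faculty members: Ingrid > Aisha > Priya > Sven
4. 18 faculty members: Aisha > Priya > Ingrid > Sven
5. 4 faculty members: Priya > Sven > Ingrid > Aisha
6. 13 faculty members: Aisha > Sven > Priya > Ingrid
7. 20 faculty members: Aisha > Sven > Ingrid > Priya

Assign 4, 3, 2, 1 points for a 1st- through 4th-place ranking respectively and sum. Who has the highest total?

Aisha: 36·3 + 12·1 + 8·3 + 18·4 + 4·1 + 13·4 + 20·4 = 352
Ingrid: 36·1 + 12·4 + 8·4 + 18·2 + 4·2 + 13·1 + 20·2 = 213
Sven: 36·2 + 12·2 + 8·1 + 18·1 + 4·3 + 13·3 + 20·3 = 233
Priya: 36·4 + 12·3 + 8·2 + 18·3 + 4·4 + 13·2 + 20·1 = 312
Aisha has the highest Borda score (352).

Aisha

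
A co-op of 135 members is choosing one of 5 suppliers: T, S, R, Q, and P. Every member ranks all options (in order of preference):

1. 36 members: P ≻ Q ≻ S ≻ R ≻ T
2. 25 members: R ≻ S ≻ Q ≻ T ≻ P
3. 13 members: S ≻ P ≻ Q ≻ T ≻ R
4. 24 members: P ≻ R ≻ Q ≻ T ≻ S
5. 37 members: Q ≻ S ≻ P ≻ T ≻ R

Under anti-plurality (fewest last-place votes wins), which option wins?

Last-place votes: T 36, S 24, R 50, Q 0, P 25.
Q is ranked last by the fewest voters, so Q wins.

Q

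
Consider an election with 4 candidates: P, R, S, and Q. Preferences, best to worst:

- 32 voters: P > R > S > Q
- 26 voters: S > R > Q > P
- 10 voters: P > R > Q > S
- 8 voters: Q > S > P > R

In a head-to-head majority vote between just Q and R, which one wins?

R

Voters preferring Q to R: 8; preferring R to Q: 68.
R wins the head-to-head.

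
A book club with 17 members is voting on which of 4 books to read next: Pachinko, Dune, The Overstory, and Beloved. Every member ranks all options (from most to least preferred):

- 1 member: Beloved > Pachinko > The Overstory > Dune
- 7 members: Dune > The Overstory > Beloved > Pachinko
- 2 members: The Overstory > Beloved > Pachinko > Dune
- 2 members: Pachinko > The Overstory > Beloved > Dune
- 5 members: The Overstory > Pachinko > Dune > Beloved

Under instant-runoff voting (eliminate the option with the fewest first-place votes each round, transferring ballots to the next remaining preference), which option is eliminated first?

Round 1: Pachinko 2, Dune 7, The Overstory 7, Beloved 1. Eliminate Beloved.

Beloved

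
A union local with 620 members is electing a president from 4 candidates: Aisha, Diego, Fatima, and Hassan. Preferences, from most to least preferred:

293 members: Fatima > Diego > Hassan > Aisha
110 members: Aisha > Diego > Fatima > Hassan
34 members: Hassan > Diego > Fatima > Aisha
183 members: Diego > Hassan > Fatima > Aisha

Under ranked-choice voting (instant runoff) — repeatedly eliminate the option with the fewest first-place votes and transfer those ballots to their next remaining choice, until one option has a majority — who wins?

Diego

Round 1: Aisha 110, Diego 183, Fatima 293, Hassan 34. Eliminate Hassan.
Round 2: Aisha 110, Diego 217, Fatima 293. Eliminate Aisha.
Round 3: Diego 327, Fatima 293. Diego has a majority.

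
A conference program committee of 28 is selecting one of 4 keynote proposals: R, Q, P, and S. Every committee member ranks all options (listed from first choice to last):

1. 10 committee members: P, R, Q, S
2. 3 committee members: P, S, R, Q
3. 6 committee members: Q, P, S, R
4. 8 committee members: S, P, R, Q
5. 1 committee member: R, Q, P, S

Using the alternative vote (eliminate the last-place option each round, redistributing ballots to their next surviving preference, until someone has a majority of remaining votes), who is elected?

Round 1: R 1, Q 6, P 13, S 8. Eliminate R.
Round 2: Q 7, P 13, S 8. Eliminate Q.
Round 3: P 20, S 8. P has a majority.

P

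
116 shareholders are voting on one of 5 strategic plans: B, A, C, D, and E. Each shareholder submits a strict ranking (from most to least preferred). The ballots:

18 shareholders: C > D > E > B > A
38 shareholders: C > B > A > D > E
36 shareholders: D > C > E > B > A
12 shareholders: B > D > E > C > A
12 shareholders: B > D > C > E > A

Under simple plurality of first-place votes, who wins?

First-place votes: B 24, A 0, C 56, D 36, E 0.
C has the most first-place votes.

C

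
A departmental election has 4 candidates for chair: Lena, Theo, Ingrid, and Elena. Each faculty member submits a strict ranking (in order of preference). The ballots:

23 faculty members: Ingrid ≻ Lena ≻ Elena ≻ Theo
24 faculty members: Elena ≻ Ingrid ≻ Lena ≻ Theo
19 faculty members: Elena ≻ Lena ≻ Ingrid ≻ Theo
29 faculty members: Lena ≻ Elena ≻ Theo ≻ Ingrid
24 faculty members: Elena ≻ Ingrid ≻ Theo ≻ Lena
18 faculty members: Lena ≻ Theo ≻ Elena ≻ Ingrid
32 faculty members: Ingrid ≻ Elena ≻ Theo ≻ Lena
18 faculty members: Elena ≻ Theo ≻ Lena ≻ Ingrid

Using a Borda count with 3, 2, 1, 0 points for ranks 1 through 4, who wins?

Elena

Lena: 23·2 + 24·1 + 19·2 + 29·3 + 24·0 + 18·3 + 32·0 + 18·1 = 267
Theo: 23·0 + 24·0 + 19·0 + 29·1 + 24·1 + 18·2 + 32·1 + 18·2 = 157
Ingrid: 23·3 + 24·2 + 19·1 + 29·0 + 24·2 + 18·0 + 32·3 + 18·0 = 280
Elena: 23·1 + 24·3 + 19·3 + 29·2 + 24·3 + 18·1 + 32·2 + 18·3 = 418
Elena has the highest Borda score (418).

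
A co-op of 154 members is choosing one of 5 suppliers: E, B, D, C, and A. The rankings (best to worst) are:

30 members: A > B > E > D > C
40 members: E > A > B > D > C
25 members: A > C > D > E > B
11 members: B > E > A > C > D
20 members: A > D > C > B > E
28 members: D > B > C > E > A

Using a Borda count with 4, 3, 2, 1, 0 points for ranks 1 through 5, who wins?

A

E: 30·2 + 40·4 + 25·1 + 11·3 + 20·0 + 28·1 = 306
B: 30·3 + 40·2 + 25·0 + 11·4 + 20·1 + 28·3 = 318
D: 30·1 + 40·1 + 25·2 + 11·0 + 20·3 + 28·4 = 292
C: 30·0 + 40·0 + 25·3 + 11·1 + 20·2 + 28·2 = 182
A: 30·4 + 40·3 + 25·4 + 11·2 + 20·4 + 28·0 = 442
A has the highest Borda score (442).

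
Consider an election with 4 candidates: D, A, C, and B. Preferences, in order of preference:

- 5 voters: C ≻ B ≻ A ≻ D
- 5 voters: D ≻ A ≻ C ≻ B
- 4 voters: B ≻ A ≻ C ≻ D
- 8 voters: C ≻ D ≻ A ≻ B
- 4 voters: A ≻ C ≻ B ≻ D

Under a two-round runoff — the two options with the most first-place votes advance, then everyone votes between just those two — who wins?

Round 1 first-place votes: D 5, A 4, C 13, B 4.
C and D advance.
Runoff: C is preferred to D by 21 voters; D by 5.
C wins the runoff.

C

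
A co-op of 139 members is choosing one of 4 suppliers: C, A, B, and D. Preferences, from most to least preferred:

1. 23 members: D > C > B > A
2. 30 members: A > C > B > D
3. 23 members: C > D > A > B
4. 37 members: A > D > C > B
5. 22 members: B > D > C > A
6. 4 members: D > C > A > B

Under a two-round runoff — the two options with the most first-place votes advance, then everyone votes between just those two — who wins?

Round 1 first-place votes: C 23, A 67, B 22, D 27.
A and D advance.
Runoff: A is preferred to D by 67 voters; D by 72.
D wins the runoff.

D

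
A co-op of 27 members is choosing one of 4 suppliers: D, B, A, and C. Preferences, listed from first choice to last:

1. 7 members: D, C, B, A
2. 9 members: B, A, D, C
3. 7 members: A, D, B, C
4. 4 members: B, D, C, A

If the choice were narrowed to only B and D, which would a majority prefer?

Voters preferring B to D: 13; preferring D to B: 14.
D wins the head-to-head.

D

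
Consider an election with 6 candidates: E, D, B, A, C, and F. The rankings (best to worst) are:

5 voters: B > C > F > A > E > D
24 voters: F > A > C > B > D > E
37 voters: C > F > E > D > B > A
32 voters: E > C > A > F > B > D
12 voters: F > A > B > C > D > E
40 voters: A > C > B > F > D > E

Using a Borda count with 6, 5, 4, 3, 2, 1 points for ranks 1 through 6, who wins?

C

E: 5·2 + 24·1 + 37·4 + 32·6 + 12·1 + 40·1 = 426
D: 5·1 + 24·2 + 37·3 + 32·1 + 12·2 + 40·2 = 300
B: 5·6 + 24·3 + 37·2 + 32·2 + 12·4 + 40·4 = 448
A: 5·3 + 24·5 + 37·1 + 32·4 + 12·5 + 40·6 = 600
C: 5·5 + 24·4 + 37·6 + 32·5 + 12·3 + 40·5 = 739
F: 5·4 + 24·6 + 37·5 + 32·3 + 12·6 + 40·3 = 637
C has the highest Borda score (739).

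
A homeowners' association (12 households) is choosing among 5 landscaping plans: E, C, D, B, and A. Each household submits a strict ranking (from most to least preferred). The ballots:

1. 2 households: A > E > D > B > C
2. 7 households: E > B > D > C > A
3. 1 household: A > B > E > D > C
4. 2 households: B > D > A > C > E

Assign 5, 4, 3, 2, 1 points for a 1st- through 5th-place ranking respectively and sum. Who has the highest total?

E

E: 2·4 + 7·5 + 1·3 + 2·1 = 48
C: 2·1 + 7·2 + 1·1 + 2·2 = 21
D: 2·3 + 7·3 + 1·2 + 2·4 = 37
B: 2·2 + 7·4 + 1·4 + 2·5 = 46
A: 2·5 + 7·1 + 1·5 + 2·3 = 28
E has the highest Borda score (48).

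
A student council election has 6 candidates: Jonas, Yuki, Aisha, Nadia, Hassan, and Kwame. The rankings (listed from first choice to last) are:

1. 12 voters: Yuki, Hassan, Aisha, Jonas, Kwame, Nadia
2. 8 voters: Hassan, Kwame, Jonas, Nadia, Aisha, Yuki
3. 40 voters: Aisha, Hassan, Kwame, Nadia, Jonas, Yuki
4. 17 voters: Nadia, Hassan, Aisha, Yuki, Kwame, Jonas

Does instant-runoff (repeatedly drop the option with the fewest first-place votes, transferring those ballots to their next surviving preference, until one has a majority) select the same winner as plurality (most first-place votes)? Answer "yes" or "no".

yes

Instant-runoff — R1 Jonas 0, Yuki 12, Aisha 40, Nadia 17, Hassan 8, Kwame 0 (Aisha winner). Winner: Aisha.
Plurality — first-place votes: Jonas 0, Yuki 12, Aisha 40, Nadia 17, Hassan 8, Kwame 0. Winner: Aisha.
The two methods agree.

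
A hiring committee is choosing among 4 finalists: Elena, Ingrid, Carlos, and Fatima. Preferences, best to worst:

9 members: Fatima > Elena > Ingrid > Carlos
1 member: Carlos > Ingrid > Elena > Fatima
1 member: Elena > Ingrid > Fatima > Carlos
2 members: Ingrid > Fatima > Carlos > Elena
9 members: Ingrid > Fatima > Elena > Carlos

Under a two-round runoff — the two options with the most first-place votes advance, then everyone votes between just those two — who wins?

Ingrid

Round 1 first-place votes: Elena 1, Ingrid 11, Carlos 1, Fatima 9.
Ingrid and Fatima advance.
Runoff: Ingrid is preferred to Fatima by 13 voters; Fatima by 9.
Ingrid wins the runoff.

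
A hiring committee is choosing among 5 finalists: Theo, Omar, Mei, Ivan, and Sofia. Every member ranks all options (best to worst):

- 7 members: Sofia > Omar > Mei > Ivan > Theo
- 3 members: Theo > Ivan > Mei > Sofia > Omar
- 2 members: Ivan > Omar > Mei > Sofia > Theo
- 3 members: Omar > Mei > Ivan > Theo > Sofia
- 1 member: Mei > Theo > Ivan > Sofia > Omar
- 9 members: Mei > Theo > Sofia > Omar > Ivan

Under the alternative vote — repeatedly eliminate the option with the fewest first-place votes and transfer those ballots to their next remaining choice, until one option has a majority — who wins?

Round 1: Theo 3, Omar 3, Mei 10, Ivan 2, Sofia 7. Eliminate Ivan.
Round 2: Theo 3, Omar 5, Mei 10, Sofia 7. Eliminate Theo.
Round 3: Omar 5, Mei 13, Sofia 7. Mei has a majority.

Mei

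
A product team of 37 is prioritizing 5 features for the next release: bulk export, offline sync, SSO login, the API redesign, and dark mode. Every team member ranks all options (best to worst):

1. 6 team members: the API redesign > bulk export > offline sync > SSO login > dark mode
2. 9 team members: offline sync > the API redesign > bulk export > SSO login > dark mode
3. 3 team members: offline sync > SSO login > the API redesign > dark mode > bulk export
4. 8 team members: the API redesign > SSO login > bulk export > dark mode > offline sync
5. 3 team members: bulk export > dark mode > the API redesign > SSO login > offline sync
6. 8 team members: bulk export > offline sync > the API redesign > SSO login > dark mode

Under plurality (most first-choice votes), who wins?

First-place votes: bulk export 11, offline sync 12, SSO login 0, the API redesign 14, dark mode 0.
the API redesign has the most first-place votes.

the API redesign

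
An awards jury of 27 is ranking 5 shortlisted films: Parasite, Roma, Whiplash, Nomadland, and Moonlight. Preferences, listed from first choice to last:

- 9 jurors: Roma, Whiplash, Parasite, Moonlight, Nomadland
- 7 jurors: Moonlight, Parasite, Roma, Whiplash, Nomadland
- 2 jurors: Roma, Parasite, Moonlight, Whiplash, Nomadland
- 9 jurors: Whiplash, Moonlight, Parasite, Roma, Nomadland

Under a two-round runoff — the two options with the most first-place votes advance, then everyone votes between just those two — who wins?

Round 1 first-place votes: Parasite 0, Roma 11, Whiplash 9, Nomadland 0, Moonlight 7.
Roma and Whiplash advance.
Runoff: Roma is preferred to Whiplash by 18 voters; Whiplash by 9.
Roma wins the runoff.

Roma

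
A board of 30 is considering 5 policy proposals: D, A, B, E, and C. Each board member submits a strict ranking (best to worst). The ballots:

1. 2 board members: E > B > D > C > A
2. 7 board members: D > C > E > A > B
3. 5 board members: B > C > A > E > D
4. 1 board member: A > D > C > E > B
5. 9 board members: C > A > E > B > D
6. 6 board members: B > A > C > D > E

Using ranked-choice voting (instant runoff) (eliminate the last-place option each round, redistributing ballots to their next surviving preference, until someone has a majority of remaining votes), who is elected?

C

Round 1: D 7, A 1, B 11, E 2, C 9. Eliminate A.
Round 2: D 8, B 11, E 2, C 9. Eliminate E.
Round 3: D 8, B 13, C 9. Eliminate D.
Round 4: B 13, C 17. C has a majority.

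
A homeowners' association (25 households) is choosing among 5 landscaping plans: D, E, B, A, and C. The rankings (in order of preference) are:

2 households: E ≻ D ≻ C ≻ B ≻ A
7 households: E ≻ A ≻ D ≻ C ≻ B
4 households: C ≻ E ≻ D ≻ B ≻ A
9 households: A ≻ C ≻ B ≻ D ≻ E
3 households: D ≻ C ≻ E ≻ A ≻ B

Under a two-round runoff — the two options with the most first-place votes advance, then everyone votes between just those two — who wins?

Round 1 first-place votes: D 3, E 9, B 0, A 9, C 4.
A and E advance.
Runoff: A is preferred to E by 9 voters; E by 16.
E wins the runoff.

E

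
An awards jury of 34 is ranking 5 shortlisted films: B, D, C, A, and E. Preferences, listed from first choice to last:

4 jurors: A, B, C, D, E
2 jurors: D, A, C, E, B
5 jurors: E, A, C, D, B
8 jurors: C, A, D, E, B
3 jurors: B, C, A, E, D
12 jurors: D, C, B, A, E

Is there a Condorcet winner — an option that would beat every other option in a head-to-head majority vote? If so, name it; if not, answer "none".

C

C vs B: 27–7 for C.
C vs D: 20–14 for C.
C vs A: 23–11 for C.
C vs E: 29–5 for C.
C beats every other option head-to-head.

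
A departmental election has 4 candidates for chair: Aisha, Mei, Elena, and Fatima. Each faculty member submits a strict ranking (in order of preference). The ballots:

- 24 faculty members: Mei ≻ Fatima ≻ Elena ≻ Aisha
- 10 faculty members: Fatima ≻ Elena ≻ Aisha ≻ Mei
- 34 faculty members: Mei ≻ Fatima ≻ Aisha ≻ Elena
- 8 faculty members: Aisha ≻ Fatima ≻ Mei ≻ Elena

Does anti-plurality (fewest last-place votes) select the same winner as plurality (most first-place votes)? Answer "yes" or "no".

Anti-plurality — last-place votes: Aisha 24, Mei 10, Elena 42, Fatima 0. Winner: Fatima.
Plurality — first-place votes: Aisha 8, Mei 58, Elena 0, Fatima 10. Winner: Mei.
The two methods disagree.

no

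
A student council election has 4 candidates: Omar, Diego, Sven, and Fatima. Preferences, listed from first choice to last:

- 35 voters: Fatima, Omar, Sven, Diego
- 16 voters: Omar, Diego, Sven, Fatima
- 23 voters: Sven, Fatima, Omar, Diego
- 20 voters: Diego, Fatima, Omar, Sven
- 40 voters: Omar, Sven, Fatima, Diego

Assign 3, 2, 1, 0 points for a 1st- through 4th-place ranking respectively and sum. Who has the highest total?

Omar: 35·2 + 16·3 + 23·1 + 20·1 + 40·3 = 281
Diego: 35·0 + 16·2 + 23·0 + 20·3 + 40·0 = 92
Sven: 35·1 + 16·1 + 23·3 + 20·0 + 40·2 = 200
Fatima: 35·3 + 16·0 + 23·2 + 20·2 + 40·1 = 231
Omar has the highest Borda score (281).

Omar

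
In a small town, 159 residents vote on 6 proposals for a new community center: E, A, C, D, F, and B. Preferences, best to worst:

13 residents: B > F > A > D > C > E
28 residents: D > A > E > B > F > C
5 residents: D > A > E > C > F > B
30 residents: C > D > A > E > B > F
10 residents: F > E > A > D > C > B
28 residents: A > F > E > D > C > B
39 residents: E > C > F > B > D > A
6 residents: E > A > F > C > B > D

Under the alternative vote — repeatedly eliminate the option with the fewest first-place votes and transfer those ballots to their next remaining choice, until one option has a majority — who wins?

E

Round 1: E 45, A 28, C 30, D 33, F 10, B 13. Eliminate F.
Round 2: E 55, A 28, C 30, D 33, B 13. Eliminate B.
Round 3: E 55, A 41, C 30, D 33. Eliminate C.
Round 4: E 55, A 41, D 63. Eliminate A.
Round 5: E 83, D 76. E has a majority.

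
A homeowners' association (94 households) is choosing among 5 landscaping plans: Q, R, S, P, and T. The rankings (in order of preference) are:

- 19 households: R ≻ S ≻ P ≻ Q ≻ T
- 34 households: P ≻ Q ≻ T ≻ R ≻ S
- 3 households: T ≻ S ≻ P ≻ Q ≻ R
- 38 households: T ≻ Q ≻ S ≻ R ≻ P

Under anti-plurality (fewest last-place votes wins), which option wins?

Last-place votes: Q 0, R 3, S 34, P 38, T 19.
Q is ranked last by the fewest voters, so Q wins.

Q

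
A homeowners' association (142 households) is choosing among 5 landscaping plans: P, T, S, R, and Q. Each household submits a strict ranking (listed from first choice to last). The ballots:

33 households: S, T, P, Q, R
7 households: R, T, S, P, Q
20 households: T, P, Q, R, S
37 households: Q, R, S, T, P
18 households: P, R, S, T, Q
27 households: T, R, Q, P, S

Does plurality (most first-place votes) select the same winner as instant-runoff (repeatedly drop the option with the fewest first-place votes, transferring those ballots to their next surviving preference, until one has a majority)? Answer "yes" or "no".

no

Plurality — first-place votes: P 18, T 47, S 33, R 7, Q 37. Winner: T.
Instant-runoff — R1 P 18, T 47, S 33, R 7, Q 37 (R out); R2 P 18, T 54, S 33, Q 37 (P out); R3 T 54, S 51, Q 37 (Q out); R4 T 54, S 88 (S winner). Winner: S.
The two methods disagree.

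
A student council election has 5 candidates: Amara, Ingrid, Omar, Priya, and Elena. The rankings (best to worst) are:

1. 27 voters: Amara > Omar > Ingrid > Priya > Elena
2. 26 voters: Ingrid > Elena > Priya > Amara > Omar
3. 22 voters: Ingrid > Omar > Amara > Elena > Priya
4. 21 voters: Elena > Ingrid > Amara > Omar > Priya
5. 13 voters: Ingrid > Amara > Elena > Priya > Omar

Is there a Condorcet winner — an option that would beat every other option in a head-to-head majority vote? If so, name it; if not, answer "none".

Ingrid

Ingrid vs Amara: 82–27 for Ingrid.
Ingrid vs Omar: 82–27 for Ingrid.
Ingrid vs Priya: 109–0 for Ingrid.
Ingrid vs Elena: 88–21 for Ingrid.
Ingrid beats every other option head-to-head.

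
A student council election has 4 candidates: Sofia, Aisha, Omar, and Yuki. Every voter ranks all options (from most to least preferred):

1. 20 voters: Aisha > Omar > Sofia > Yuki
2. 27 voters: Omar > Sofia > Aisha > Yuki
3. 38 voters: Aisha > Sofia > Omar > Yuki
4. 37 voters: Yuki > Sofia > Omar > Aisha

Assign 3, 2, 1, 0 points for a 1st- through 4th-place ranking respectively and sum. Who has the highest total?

Sofia: 20·1 + 27·2 + 38·2 + 37·2 = 224
Aisha: 20·3 + 27·1 + 38·3 + 37·0 = 201
Omar: 20·2 + 27·3 + 38·1 + 37·1 = 196
Yuki: 20·0 + 27·0 + 38·0 + 37·3 = 111
Sofia has the highest Borda score (224).

Sofia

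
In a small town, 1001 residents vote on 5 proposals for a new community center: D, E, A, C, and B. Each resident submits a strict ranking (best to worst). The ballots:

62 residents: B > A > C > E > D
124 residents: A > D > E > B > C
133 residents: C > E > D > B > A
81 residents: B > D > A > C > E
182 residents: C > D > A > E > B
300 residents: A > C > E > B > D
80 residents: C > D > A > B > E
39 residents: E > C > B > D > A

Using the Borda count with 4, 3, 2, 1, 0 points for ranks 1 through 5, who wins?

C

D: 62·0 + 124·3 + 133·2 + 81·3 + 182·3 + 300·0 + 80·3 + 39·1 = 1706
E: 62·1 + 124·2 + 133·3 + 81·0 + 182·1 + 300·2 + 80·0 + 39·4 = 1647
A: 62·3 + 124·4 + 133·0 + 81·2 + 182·2 + 300·4 + 80·2 + 39·0 = 2568
C: 62·2 + 124·0 + 133·4 + 81·1 + 182·4 + 300·3 + 80·4 + 39·3 = 2802
B: 62·4 + 124·1 + 133·1 + 81·4 + 182·0 + 300·1 + 80·1 + 39·2 = 1287
C has the highest Borda score (2802).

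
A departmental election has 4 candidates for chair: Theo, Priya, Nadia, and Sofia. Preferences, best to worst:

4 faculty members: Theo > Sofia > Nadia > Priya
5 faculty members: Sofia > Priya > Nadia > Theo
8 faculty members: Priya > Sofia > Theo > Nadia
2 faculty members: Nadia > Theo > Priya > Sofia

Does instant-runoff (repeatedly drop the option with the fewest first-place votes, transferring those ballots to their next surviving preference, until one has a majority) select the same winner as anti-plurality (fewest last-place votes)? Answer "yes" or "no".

no

Instant-runoff — R1 Theo 4, Priya 8, Nadia 2, Sofia 5 (Nadia out); R2 Theo 6, Priya 8, Sofia 5 (Sofia out); R3 Theo 6, Priya 13 (Priya winner). Winner: Priya.
Anti-plurality — last-place votes: Theo 5, Priya 4, Nadia 8, Sofia 2. Winner: Sofia.
The two methods disagree.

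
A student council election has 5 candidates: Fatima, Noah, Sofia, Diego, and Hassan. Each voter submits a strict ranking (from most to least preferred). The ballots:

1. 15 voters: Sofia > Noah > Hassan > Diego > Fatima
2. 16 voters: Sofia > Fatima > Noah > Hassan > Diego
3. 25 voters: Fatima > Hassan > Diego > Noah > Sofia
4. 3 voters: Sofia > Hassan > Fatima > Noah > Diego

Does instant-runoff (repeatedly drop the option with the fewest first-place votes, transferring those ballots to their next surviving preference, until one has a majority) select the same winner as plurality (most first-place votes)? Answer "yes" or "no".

Instant-runoff — R1 Fatima 25, Noah 0, Sofia 34, Diego 0, Hassan 0 (Sofia winner). Winner: Sofia.
Plurality — first-place votes: Fatima 25, Noah 0, Sofia 34, Diego 0, Hassan 0. Winner: Sofia.
The two methods agree.

yes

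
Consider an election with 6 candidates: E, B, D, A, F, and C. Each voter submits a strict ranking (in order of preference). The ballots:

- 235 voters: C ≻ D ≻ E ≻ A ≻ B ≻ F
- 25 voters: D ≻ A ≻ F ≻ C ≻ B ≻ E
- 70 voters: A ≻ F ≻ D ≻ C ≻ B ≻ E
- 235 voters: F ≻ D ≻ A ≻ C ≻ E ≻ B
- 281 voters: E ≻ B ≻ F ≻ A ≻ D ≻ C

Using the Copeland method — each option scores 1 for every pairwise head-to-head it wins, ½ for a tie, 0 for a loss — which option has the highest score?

E: beats B, A, and F; loses to D and C → score 3.
B: beats F; loses to E, D, A, and C → score 1.
D: beats E, B, A, and C; loses to F → score 4.
A: beats B and C; loses to E, D, and F → score 2.
F: beats D, A, and C; loses to E and B → score 3.
C: beats E and B; loses to D, A, and F → score 2.
D has the best pairwise record.

D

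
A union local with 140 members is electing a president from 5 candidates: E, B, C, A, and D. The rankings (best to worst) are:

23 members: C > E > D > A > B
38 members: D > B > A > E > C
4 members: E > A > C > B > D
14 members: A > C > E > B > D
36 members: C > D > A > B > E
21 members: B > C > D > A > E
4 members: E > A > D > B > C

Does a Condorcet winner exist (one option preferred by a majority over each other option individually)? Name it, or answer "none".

C

C vs E: 94–46 for C.
C vs B: 77–63 for C.
C vs A: 80–60 for C.
C vs D: 98–42 for C.
C beats every other option head-to-head.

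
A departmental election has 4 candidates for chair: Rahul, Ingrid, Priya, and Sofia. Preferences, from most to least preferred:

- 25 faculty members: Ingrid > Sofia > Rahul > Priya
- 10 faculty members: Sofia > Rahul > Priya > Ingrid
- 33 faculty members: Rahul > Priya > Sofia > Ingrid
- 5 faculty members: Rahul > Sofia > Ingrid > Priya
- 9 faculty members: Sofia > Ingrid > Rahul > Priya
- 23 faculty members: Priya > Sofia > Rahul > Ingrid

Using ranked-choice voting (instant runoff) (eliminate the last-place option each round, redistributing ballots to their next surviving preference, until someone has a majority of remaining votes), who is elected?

Rahul

Round 1: Rahul 38, Ingrid 25, Priya 23, Sofia 19. Eliminate Sofia.
Round 2: Rahul 48, Ingrid 34, Priya 23. Eliminate Priya.
Round 3: Rahul 71, Ingrid 34. Rahul has a majority.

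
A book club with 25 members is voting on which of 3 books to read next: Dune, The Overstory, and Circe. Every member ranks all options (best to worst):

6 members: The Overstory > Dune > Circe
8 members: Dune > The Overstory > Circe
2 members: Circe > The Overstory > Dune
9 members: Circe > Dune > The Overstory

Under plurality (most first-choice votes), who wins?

Circe

First-place votes: Dune 8, The Overstory 6, Circe 11.
Circe has the most first-place votes.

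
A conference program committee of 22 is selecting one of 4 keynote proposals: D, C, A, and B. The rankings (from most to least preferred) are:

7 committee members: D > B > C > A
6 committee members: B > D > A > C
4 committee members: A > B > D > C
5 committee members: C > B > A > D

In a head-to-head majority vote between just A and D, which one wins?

D

Voters preferring A to D: 9; preferring D to A: 13.
D wins the head-to-head.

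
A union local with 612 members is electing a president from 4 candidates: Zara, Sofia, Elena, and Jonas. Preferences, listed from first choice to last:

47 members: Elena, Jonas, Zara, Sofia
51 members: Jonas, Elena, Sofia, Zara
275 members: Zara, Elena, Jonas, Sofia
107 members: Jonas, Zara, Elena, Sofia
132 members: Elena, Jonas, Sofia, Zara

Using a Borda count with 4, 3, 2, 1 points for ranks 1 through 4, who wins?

Zara: 47·2 + 51·1 + 275·4 + 107·3 + 132·1 = 1698
Sofia: 47·1 + 51·2 + 275·1 + 107·1 + 132·2 = 795
Elena: 47·4 + 51·3 + 275·3 + 107·2 + 132·4 = 1908
Jonas: 47·3 + 51·4 + 275·2 + 107·4 + 132·3 = 1719
Elena has the highest Borda score (1908).

Elena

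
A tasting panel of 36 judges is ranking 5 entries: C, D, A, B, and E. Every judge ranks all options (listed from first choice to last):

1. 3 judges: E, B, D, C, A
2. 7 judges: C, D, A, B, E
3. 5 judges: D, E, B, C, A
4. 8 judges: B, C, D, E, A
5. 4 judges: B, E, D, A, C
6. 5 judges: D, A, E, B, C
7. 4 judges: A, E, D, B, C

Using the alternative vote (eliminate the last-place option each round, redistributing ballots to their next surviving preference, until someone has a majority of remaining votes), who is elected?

Round 1: C 7, D 10, A 4, B 12, E 3. Eliminate E.
Round 2: C 7, D 10, A 4, B 15. Eliminate A.
Round 3: C 7, D 14, B 15. Eliminate C.
Round 4: D 21, B 15. D has a majority.

D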